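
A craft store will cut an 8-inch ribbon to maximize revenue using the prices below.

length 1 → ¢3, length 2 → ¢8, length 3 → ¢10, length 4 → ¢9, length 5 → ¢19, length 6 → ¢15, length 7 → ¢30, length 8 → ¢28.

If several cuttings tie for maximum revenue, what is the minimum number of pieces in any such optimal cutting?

Consider every possible first cut. r[k] is the best of p[i]+r[k−i] over all sellable i≤k.
r[1] = 3
r[2] = max(3+3, 8+0) = 8
r[3] = max(3+8, 8+3, 10+0) = 11
r[4] = max(3+11, 8+8, 10+3, 9+0) = 16
r[5] = max(3+16, 8+11, 10+8, 9+3, 19+0) = 19
r[6] = max(3+19, 8+16, 10+11, 9+8, 19+3, 15+0) = 24
r[7] = max(3+24, 8+19, 10+16, …, 15+3, 30+0) = 30
r[8] = max(3+30, 8+24, 10+19, …, 30+3, 28+0) = 33
Maximum revenue is ¢33.
Now minimize piece count subject to staying optimal: for each k, pieces[k] = 1 + min over i with p[i]+r[k−i]=r[k] of pieces[k−i].
pieces[5] = 1
pieces[6] = 3
pieces[7] = 1
pieces[8] = 2

2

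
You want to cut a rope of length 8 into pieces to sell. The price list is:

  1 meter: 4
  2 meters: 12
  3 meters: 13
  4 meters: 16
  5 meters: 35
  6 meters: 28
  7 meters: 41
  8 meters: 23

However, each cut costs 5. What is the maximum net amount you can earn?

Let r[k] be the best obtainable value from length k. For each k, try every first piece i and keep the best of price[i] + r[k−i] minus the 5 cut fee when i<k.
r[1] = 4
r[2] = max(4+4-5, 12+0) = 12
r[3] = max(4+12-5, 12+4-5, 13+0) = 13
r[4] = max(4+13-5, 12+12-5, 13+4-5, 16+0) = 19
r[5] = max(4+19-5, 12+13-5, 13+12-5, 16+4-5, 35+0) = 35
r[6] = max(4+35-5, 12+19-5, 13+13-5, 16+12-5, 35+4-5, 28+0) = 34
r[7] = max(4+34-5, 12+35-5, 13+19-5, …, 28+4-5, 41+0) = 42
r[8] = max(4+42-5, 12+34-5, 13+35-5, …, 41+4-5, 23+0) = 43
One optimal plan: pieces 5 + 3 (1 cut) → 48 − 5 = 43.

43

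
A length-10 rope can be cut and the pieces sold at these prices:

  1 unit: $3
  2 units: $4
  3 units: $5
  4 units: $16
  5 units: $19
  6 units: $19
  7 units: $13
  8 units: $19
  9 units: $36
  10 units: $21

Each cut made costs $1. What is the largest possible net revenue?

38

Build r[k] bottom-up: r[k] = max over allowed piece i of (p[i] + r[k−i]) − 1 per cut.
r[1] = 3
r[2] = 5  (first piece 1, then r[1]=3)
r[3] = 7  (first piece 1, then r[2]=5)
r[4] = 16
r[5] = 19
r[6] = 21  (first piece 1, then r[5]=19)
r[7] = 23  (first piece 1, then r[6]=21)
r[8] = 31  (first piece 4, then r[4]=16)
r[9] = 36
r[10] = 38  (first piece 1, then r[9]=36)
One optimal plan: pieces 9 + 1 (1 cut) → $39 − $1 = $38.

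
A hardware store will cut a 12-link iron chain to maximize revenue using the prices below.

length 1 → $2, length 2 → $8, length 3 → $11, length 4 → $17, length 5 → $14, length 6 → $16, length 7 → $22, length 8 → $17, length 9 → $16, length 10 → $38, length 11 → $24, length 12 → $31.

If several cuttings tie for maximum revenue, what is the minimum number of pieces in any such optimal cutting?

Consider every possible first cut. r[k] is the best of p[i]+r[k−i] over all sellable i≤k.
r[1] = 2
r[2] = 8
r[3] = 11
r[4] = 17
r[5] = 19  (first piece 1, then r[4]=17)
r[6] = 25  (first piece 2, then r[4]=17)
r[7] = 28  (first piece 3, then r[4]=17)
r[8] = 34  (first piece 4, then r[4]=17)
r[9] = 36  (first piece 1, then r[8]=34)
r[10] = 42  (first piece 2, then r[8]=34)
r[11] = 45  (first piece 3, then r[8]=34)
r[12] = 51  (first piece 4, then r[8]=34)
Maximum revenue is $51.
Now minimize piece count subject to staying optimal: for each k, pieces[k] = 1 + min over i with p[i]+r[k−i]=r[k] of pieces[k−i].
pieces[9] = 3
pieces[10] = 3
pieces[11] = 3
pieces[12] = 3

3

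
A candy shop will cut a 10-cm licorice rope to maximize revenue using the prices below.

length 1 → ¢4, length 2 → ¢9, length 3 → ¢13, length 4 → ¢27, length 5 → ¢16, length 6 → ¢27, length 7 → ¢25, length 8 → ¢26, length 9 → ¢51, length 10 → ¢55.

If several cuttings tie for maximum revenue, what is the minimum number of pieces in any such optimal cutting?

3

Consider every possible first cut. r[k] is the best of p[i]+r[k−i] over all sellable i≤k.
r[1] = 4
r[2] = 9
r[3] = 13  (first piece 1, then r[2]=9)
r[4] = 27
r[5] = 31  (first piece 1, then r[4]=27)
r[6] = 36  (first piece 2, then r[4]=27)
r[7] = 40  (first piece 1, then r[6]=36)
r[8] = 54  (first piece 4, then r[4]=27)
r[9] = 58  (first piece 1, then r[8]=54)
r[10] = 63  (first piece 2, then r[8]=54)
Maximum revenue is ¢63.
Now minimize piece count subject to staying optimal: for each k, pieces[k] = 1 + min over i with p[i]+r[k−i]=r[k] of pieces[k−i].
pieces[7] = 2
pieces[8] = 2
pieces[9] = 3
pieces[10] = 3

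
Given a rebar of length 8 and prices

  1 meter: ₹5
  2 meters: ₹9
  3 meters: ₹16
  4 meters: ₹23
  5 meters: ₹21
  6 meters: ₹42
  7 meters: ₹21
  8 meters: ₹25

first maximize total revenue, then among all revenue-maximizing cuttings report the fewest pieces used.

3

Consider every possible first cut. r[k] is the best of p[i]+r[k−i] over all sellable i≤k.
r[1] = 5
r[2] = 10  (first piece 1, then r[1]=5)
r[3] = 16
r[4] = 23
r[5] = 28  (first piece 1, then r[4]=23)
r[6] = 42
r[7] = 47  (first piece 1, then r[6]=42)
r[8] = 52  (first piece 1, then r[7]=47)
Maximum revenue is ₹52.
Now minimize piece count subject to staying optimal: for each k, pieces[k] = 1 + min over i with p[i]+r[k−i]=r[k] of pieces[k−i].
pieces[5] = 2
pieces[6] = 1
pieces[7] = 2
pieces[8] = 3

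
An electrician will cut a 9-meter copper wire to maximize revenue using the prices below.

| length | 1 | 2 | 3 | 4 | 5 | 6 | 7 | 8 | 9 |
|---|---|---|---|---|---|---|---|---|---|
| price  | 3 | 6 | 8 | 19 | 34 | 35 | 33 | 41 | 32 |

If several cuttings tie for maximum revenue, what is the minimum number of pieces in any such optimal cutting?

2

Let r[k] be the best obtainable value from length k. For each k, try every first piece i and keep the best of price[i] + r[k−i].
r[1] = 3
r[2] = max(3+3, 6+0) = 6
r[3] = max(3+6, 6+3, 8+0) = 9
r[4] = max(3+9, 6+6, 8+3, 19+0) = 19
r[5] = max(3+19, 6+9, 8+6, 19+3, 34+0) = 34
r[6] = max(3+34, 6+19, 8+9, 19+6, 34+3, 35+0) = 37
r[7] = max(3+37, 6+34, 8+19, …, 35+3, 33+0) = 40
r[8] = max(3+40, 6+37, 8+34, …, 33+3, 41+0) = 43
r[9] = max(3+43, 6+40, 8+37, …, 41+3, 32+0) = 53
Maximum revenue is €53.
Now minimize piece count subject to staying optimal: for each k, pieces[k] = 1 + min over i with p[i]+r[k−i]=r[k] of pieces[k−i].
pieces[6] = 2
pieces[7] = 2
pieces[8] = 3
pieces[9] = 2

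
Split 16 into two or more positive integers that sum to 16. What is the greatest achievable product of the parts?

Let P[k] be the best product for length k (with at least one cut). For each first piece i, the rest contributes max(k−i, P[k−i]).
P[2] = 1*max(1,0) = 1*1 = 1
P[3] = 1*max(2,1) = 1*2 = 2
P[4] = 2*max(2,1) = 2*2 = 4
P[5] = 2*max(3,2) = 2*3 = 6
P[6] = 3*max(3,2) = 3*3 = 9
P[7] = 2*max(5,6) = 2*6 = 12
P[8] = 2*max(6,9) = 2*9 = 18
P[9] = 3*max(6,9) = 3*9 = 27
P[10] = 2*max(8,18) = 2*18 = 36
P[11] = 2*max(9,27) = 2*27 = 54
P[12] = 3*max(9,27) = 3*27 = 81
P[13] = 2*max(11,54) = 2*54 = 108
P[14] = 2*max(12,81) = 2*81 = 162
P[15] = 3*max(12,81) = 3*81 = 243
P[16] = 2*max(14,162) = 2*162 = 324
One optimal split: 3 + 3 + 3 + 3 + 2 + 2; product 3*3*3*3*2*2 = 324.

324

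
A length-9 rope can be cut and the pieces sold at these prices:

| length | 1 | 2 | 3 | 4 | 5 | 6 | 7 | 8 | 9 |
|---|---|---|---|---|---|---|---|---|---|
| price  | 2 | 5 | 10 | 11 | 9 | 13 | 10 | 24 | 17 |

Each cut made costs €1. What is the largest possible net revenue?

Build net[k] bottom-up: net[k] = max over allowed piece i of (p[i] + net[k−i]) − 1 per cut.
net[1] = 2
net[2] = 5
net[3] = 10
net[4] = 11  (first piece 1, then net[3]=10)
net[5] = 14  (first piece 2, then net[3]=10)
net[6] = 19  (first piece 3, then net[3]=10)
net[7] = 20  (first piece 1, then net[6]=19)
net[8] = 24
net[9] = 28  (first piece 3, then net[6]=19)
One optimal plan: pieces 3 + 3 + 3 (2 cuts) → €30 − €2 = €28.

28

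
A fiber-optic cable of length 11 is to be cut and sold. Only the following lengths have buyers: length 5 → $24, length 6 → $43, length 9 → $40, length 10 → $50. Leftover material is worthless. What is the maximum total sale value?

Consider every possible first cut. f[k] is the best of p[i]+f[k−i] over all sellable i≤k.
f[1] = 0
f[2] = 0
f[3] = 0
f[4] = 0
f[5] = 24
f[6] = max(24+0, 43+0) = 43
f[7] = max(24+0, 43+0) = 43
f[8] = max(24+0, 43+0) = 43
f[9] = max(24+0, 43+0, 40+0) = 43
f[10] = max(24+24, 43+0, 40+0, 50+0) = 50
f[11] = max(24+43, 43+24, 40+0, 50+0) = 67
One optimal cutting: 6 + 5 → $67.

67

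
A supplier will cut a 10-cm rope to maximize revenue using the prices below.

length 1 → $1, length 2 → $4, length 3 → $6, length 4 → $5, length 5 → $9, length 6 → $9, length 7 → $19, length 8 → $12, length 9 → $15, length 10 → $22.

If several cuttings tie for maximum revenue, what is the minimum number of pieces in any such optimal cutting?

Let r[k] be the best obtainable value from length k. For each k, try every first piece i and keep the best of price[i] + r[k−i].
r[1] = 1
r[2] = 4
r[3] = 6
r[4] = 8  (first piece 2, then r[2]=4)
r[5] = 10  (first piece 2, then r[3]=6)
r[6] = 12  (first piece 2, then r[4]=8)
r[7] = 19
r[8] = 20  (first piece 1, then r[7]=19)
r[9] = 23  (first piece 2, then r[7]=19)
r[10] = 25  (first piece 3, then r[7]=19)
Maximum revenue is $25.
Now minimize piece count subject to staying optimal: for each k, pieces[k] = 1 + min over i with p[i]+r[k−i]=r[k] of pieces[k−i].
pieces[7] = 1
pieces[8] = 2
pieces[9] = 2
pieces[10] = 2

2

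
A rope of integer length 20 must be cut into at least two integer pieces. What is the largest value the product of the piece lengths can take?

1458

Let prod[k] be the best product for length k (with at least one cut). For each first piece i, the rest contributes max(k−i, prod[k−i]).
prod[2] = 1·max(1,0) = 1·1 = 1
prod[3] = 1·max(2,1) = 1·2 = 2
prod[4] = 2·max(2,1) = 2·2 = 4
prod[5] = 2·max(3,2) = 2·3 = 6
prod[6] = 3·max(3,2) = 3·3 = 9
prod[7] = 2·max(5,6) = 2·6 = 12
prod[8] = 2·max(6,9) = 2·9 = 18
prod[9] = 3·max(6,9) = 3·9 = 27
prod[10] = 2·max(8,18) = 2·18 = 36
prod[11] = 2·max(9,27) = 2·27 = 54
prod[12] = 3·max(9,27) = 3·27 = 81
prod[13] = 2·max(11,54) = 2·54 = 108
prod[14] = 2·max(12,81) = 2·81 = 162
prod[15] = 3·max(12,81) = 3·81 = 243
prod[16] = 2·max(14,162) = 2·162 = 324
prod[17] = 2·max(15,243) = 2·243 = 486
prod[18] = 3·max(15,243) = 3·243 = 729
prod[19] = 2·max(17,486) = 2·486 = 972
prod[20] = 2·max(18,729) = 2·729 = 1458
One optimal split: 3 + 3 + 3 + 3 + 3 + 3 + 2; product 3·3·3·3·3·3·2 = 1458.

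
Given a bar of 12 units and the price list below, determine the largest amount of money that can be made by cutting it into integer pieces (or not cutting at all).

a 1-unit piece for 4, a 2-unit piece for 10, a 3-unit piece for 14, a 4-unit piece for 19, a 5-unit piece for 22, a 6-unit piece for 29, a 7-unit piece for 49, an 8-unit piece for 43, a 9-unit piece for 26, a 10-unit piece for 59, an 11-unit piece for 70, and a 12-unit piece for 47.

74

Consider every possible first cut. R[k] is the best of p[i]+R[k−i] over all sellable i≤k.
R[1] = 4
R[2] = 10
R[3] = 14  (first piece 1, then R[2]=10)
R[4] = 20  (first piece 2, then R[2]=10)
R[5] = 24  (first piece 1, then R[4]=20)
R[6] = 30  (first piece 2, then R[4]=20)
R[7] = 49
R[8] = 53  (first piece 1, then R[7]=49)
R[9] = 59  (first piece 2, then R[7]=49)
R[10] = 63  (first piece 1, then R[9]=59)
R[11] = 70
R[12] = 74  (first piece 1, then R[11]=70)
One optimal cutting: 11 + 1 → 70 + 4 = 74.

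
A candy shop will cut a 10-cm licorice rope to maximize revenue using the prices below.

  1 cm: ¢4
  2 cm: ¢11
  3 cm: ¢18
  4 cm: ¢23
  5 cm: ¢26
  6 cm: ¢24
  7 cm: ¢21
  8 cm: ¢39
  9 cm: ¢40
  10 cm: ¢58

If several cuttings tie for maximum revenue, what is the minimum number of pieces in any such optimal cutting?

3

Consider every possible first cut. r[k] is the best of p[i]+r[k−i] over all sellable i≤k.
r[1] = 4
r[2] = max(4+4, 11+0) = 11
r[3] = max(4+11, 11+4, 18+0) = 18
r[4] = max(4+18, 11+11, 18+4, 23+0) = 23
r[5] = max(4+23, 11+18, 18+11, 23+4, 26+0) = 29
r[6] = max(4+29, 11+23, 18+18, 23+11, 26+4, 24+0) = 36
r[7] = max(4+36, 11+29, 18+23, …, 24+4, 21+0) = 41
r[8] = max(4+41, 11+36, 18+29, …, 21+4, 39+0) = 47
r[9] = max(4+47, 11+41, 18+36, …, 39+4, 40+0) = 54
r[10] = max(4+54, 11+47, 18+41, …, 40+4, 58+0) = 59
Maximum revenue is ¢59.
Now minimize piece count subject to staying optimal: for each k, pieces[k] = 1 + min over i with p[i]+r[k−i]=r[k] of pieces[k−i].
pieces[7] = 2
pieces[8] = 3
pieces[9] = 3
pieces[10] = 3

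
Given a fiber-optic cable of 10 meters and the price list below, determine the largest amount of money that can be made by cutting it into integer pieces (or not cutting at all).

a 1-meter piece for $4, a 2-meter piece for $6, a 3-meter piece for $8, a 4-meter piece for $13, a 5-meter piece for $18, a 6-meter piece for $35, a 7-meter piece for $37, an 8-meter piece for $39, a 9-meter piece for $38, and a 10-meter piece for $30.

51

Let v[k] be the best obtainable value from length k. For each k, try every first piece i and keep the best of price[i] + v[k−i].
v[1] = 4
v[2] = max(4+4, 6+0) = 8
v[3] = max(4+8, 6+4, 8+0) = 12
v[4] = max(4+12, 6+8, 8+4, 13+0) = 16
v[5] = max(4+16, 6+12, 8+8, 13+4, 18+0) = 20
v[6] = max(4+20, 6+16, 8+12, 13+8, 18+4, 35+0) = 35
v[7] = max(4+35, 6+20, 8+16, …, 35+4, 37+0) = 39
v[8] = max(4+39, 6+35, 8+20, …, 37+4, 39+0) = 43
v[9] = max(4+43, 6+39, 8+35, …, 39+4, 38+0) = 47
v[10] = max(4+47, 6+43, 8+39, …, 38+4, 30+0) = 51
One optimal cutting: 6 + 1 + 1 + 1 + 1 → $35 + $4 + $4 + $4 + $4 = $51.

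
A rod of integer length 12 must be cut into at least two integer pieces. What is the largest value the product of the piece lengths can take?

Let m[k] be the best product for length k (with at least one cut). For each first piece i, the rest contributes max(k−i, m[k−i]).
m[2] = 1*max(1,0) = 1*1 = 1
m[3] = max(1*2, 2*1) = 2
m[4] = max(1*3, 2*2, 3*1) = 4
m[5] = max(1*4, 2*3, 3*2, 4*1) = 6
m[6] = max(1*6, 2*4, 3*3, 4*2, 5*1) = 9
m[7] = max(1*9, 2*6, 3*4, 4*3, 5*2, 6*1) = 12
m[8] = max(1*12, 2*9, 3*6, …, 6*2, 7*1) = 18
m[9] = max(1*18, 2*12, 3*9, …, 7*2, 8*1) = 27
m[10] = max(1*27, 2*18, 3*12, …, 8*2, 9*1) = 36
m[11] = max(1*36, 2*27, 3*18, …, 9*2, 10*1) = 54
m[12] = max(1*54, 2*36, 3*27, …, 10*2, 11*1) = 81
One optimal split: 3 + 3 + 3 + 3; product 3*3*3*3 = 81.

81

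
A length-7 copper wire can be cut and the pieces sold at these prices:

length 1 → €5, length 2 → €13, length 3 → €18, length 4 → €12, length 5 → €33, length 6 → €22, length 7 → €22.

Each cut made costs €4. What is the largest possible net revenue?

42

Let r[k] be the best obtainable value from length k. For each k, try every first piece i and keep the best of price[i] + r[k−i] minus the 4 cut fee when i<k.
r[1] = 5
r[2] = max(5+5-4, 13+0) = 13
r[3] = max(5+13-4, 13+5-4, 18+0) = 18
r[4] = max(5+18-4, 13+13-4, 18+5-4, 12+0) = 22
r[5] = max(5+22-4, 13+18-4, 18+13-4, 12+5-4, 33+0) = 33
r[6] = max(5+33-4, 13+22-4, 18+18-4, 12+13-4, 33+5-4, 22+0) = 34
r[7] = max(5+34-4, 13+33-4, 18+22-4, …, 22+5-4, 22+0) = 42
One optimal plan: pieces 5 + 2 (1 cut) → €46 − €4 = €42.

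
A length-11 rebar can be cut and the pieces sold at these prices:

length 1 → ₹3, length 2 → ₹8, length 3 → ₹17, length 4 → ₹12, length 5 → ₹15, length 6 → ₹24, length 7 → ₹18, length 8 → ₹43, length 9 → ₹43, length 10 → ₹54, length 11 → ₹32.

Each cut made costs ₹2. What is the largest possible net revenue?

Consider every possible first cut. v[k] is the best of p[i]+v[k−i] over all sellable i≤k, charging 2 whenever i<k.
v[1] = 3
v[2] = max(3+3-2, 8+0) = 8
v[3] = max(3+8-2, 8+3-2, 17+0) = 17
v[4] = max(3+17-2, 8+8-2, 17+3-2, 12+0) = 18
v[5] = max(3+18-2, 8+17-2, 17+8-2, 12+3-2, 15+0) = 23
v[6] = max(3+23-2, 8+18-2, 17+17-2, 12+8-2, 15+3-2, 24+0) = 32
v[7] = max(3+32-2, 8+23-2, 17+18-2, …, 24+3-2, 18+0) = 33
v[8] = max(3+33-2, 8+32-2, 17+23-2, …, 18+3-2, 43+0) = 43
v[9] = max(3+43-2, 8+33-2, 17+32-2, …, 43+3-2, 43+0) = 47
v[10] = max(3+47-2, 8+43-2, 17+33-2, …, 43+3-2, 54+0) = 54
v[11] = max(3+54-2, 8+47-2, 17+43-2, …, 54+3-2, 32+0) = 58
One optimal plan: pieces 8 + 3 (1 cut) → ₹60 − ₹2 = ₹58.

58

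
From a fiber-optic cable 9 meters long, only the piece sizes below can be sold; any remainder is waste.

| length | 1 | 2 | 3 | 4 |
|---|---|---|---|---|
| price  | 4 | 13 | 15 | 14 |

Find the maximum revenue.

Let r[k] be the best obtainable value from length k. For each k, try every first piece i and keep the best of price[i] + r[k−i].
r[1] = 4
r[2] = 13
r[3] = 17  (first piece 1, then r[2]=13)
r[4] = 26  (first piece 2, then r[2]=13)
r[5] = 30  (first piece 1, then r[4]=26)
r[6] = 39  (first piece 2, then r[4]=26)
r[7] = 43  (first piece 1, then r[6]=39)
r[8] = 52  (first piece 2, then r[6]=39)
r[9] = 56  (first piece 1, then r[8]=52)
One optimal cutting: 2 + 2 + 2 + 2 + 1 → $56.

56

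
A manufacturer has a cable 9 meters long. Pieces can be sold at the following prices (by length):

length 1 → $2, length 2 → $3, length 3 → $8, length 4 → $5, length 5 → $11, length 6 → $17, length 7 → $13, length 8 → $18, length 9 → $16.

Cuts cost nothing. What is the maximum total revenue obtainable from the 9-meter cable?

Build R[k] bottom-up: R[k] = max over allowed piece i of (p[i] + R[k−i]).
R[1] = 2
R[2] = max(2+2, 3+0) = 4
R[3] = max(2+4, 3+2, 8+0) = 8
R[4] = max(2+8, 3+4, 8+2, 5+0) = 10
R[5] = max(2+10, 3+8, 8+4, 5+2, 11+0) = 12
R[6] = max(2+12, 3+10, 8+8, 5+4, 11+2, 17+0) = 17
R[7] = max(2+17, 3+12, 8+10, …, 17+2, 13+0) = 19
R[8] = max(2+19, 3+17, 8+12, …, 13+2, 18+0) = 21
R[9] = max(2+21, 3+19, 8+17, …, 18+2, 16+0) = 25
One optimal cutting: 6 + 3 → $17 + $8 = $25.

25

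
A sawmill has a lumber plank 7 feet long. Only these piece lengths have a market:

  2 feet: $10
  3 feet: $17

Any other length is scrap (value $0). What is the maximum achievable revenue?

37

Let r[k] be the best obtainable value from length k. For each k, try every first piece i and keep the best of price[i] + r[k−i].
r[1] = 0
r[2] = 10
r[3] = max(10+0, 17+0) = 17
r[4] = max(10+10, 17+0) = 20
r[5] = max(10+17, 17+10) = 27
r[6] = max(10+20, 17+17) = 34
r[7] = max(10+27, 17+20) = 37
One optimal cutting: 3 + 2 + 2 → $37.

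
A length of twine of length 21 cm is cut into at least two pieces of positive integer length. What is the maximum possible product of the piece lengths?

2187

Let P[k] be the best product for length k (with at least one cut). For each first piece i, the rest contributes max(k−i, P[k−i]).
P[2] = 1*max(1,0) = 1*1 = 1
P[3] = 1*max(2,1) = 1*2 = 2
P[4] = 2*max(2,1) = 2*2 = 4
P[5] = 2*max(3,2) = 2*3 = 6
P[6] = 3*max(3,2) = 3*3 = 9
P[7] = 2*max(5,6) = 2*6 = 12
P[8] = 2*max(6,9) = 2*9 = 18
P[9] = 3*max(6,9) = 3*9 = 27
P[10] = 2*max(8,18) = 2*18 = 36
P[11] = 2*max(9,27) = 2*27 = 54
P[12] = 3*max(9,27) = 3*27 = 81
P[13] = 2*max(11,54) = 2*54 = 108
P[14] = 2*max(12,81) = 2*81 = 162
P[15] = 3*max(12,81) = 3*81 = 243
P[16] = 2*max(14,162) = 2*162 = 324
P[17] = 2*max(15,243) = 2*243 = 486
P[18] = 3*max(15,243) = 3*243 = 729
P[19] = 2*max(17,486) = 2*486 = 972
P[20] = 2*max(18,729) = 2*729 = 1458
P[21] = 3*max(18,729) = 3*729 = 2187
One optimal split: 3 + 3 + 3 + 3 + 3 + 3 + 3; product 3*3*3*3*3*3*3 = 2187.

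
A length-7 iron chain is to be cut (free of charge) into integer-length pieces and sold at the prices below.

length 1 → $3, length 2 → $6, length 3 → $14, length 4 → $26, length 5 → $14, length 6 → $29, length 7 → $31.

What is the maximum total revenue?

40

Build best[k] bottom-up: best[k] = max over allowed piece i of (p[i] + best[k−i]).
best[1] = 3
best[2] = 6  (first piece 1, then best[1]=3)
best[3] = 14
best[4] = 26
best[5] = 29  (first piece 1, then best[4]=26)
best[6] = 32  (first piece 1, then best[5]=29)
best[7] = 40  (first piece 3, then best[4]=26)
One optimal cutting: 4 + 3 → $26 + $14 = $40.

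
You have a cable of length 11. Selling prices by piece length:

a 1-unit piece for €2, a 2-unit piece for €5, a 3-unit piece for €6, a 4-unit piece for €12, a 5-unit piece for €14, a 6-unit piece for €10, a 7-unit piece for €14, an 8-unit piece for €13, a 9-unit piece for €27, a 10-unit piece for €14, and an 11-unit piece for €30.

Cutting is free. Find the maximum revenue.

32

Build best[k] bottom-up: best[k] = max over allowed piece i of (p[i] + best[k−i]).
best[1] = 2
best[2] = max(2+2, 5+0) = 5
best[3] = max(2+5, 5+2, 6+0) = 7
best[4] = max(2+7, 5+5, 6+2, 12+0) = 12
best[5] = max(2+12, 5+7, 6+5, 12+2, 14+0) = 14
best[6] = max(2+14, 5+12, 6+7, 12+5, 14+2, 10+0) = 17
best[7] = max(2+17, 5+14, 6+12, …, 10+2, 14+0) = 19
best[8] = max(2+19, 5+17, 6+14, …, 14+2, 13+0) = 24
best[9] = max(2+24, 5+19, 6+17, …, 13+2, 27+0) = 27
best[10] = max(2+27, 5+24, 6+19, …, 27+2, 14+0) = 29
best[11] = max(2+29, 5+27, 6+24, …, 14+2, 30+0) = 32
One optimal cutting: 9 + 2 → €27 + €5 = €32.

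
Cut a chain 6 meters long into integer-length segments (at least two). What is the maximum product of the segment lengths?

Let prod[k] be the best product for length k (with at least one cut). For each first piece i, the rest contributes max(k−i, prod[k−i]).
prod[2] = 1×max(1,0) = 1×1 = 1
prod[3] = 1×max(2,1) = 1×2 = 2
prod[4] = 2×max(2,1) = 2×2 = 4
prod[5] = 2×max(3,2) = 2×3 = 6
prod[6] = 3×max(3,2) = 3×3 = 9
One optimal split: 3 + 3; product 3×3 = 9.

9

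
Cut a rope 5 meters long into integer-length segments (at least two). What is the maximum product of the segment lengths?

Fill f[k] for k=2..5: at each k try every first piece i and multiply by the better of (k−i) uncut or f[k−i].
f[2] = 1*max(1,0) = 1*1 = 1
f[3] = max(1*2, 2*1) = 2
f[4] = max(1*3, 2*2, 3*1) = 4
f[5] = max(1*4, 2*3, 3*2, 4*1) = 6
One optimal split: 3 + 2; product 3*2 = 6.

6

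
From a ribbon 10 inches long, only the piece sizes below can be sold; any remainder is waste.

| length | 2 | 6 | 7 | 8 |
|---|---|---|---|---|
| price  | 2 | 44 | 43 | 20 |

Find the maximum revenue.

Let best[k] be the best obtainable value from length k. For each k, try every first piece i and keep the best of price[i] + best[k−i].
best[1] = 0
best[2] = 2
best[3] = 2
best[4] = 4  (first piece 2, then best[2]=2)
best[5] = 4
best[6] = 44
best[7] = 44
best[8] = 46  (first piece 2, then best[6]=44)
best[9] = 46
best[10] = 48  (first piece 2, then best[8]=46)
One optimal cutting: 6 + 2 + 2 → ¢48.

48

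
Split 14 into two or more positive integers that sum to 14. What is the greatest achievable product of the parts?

Fill f[k] for k=2..14: at each k try every first piece i and multiply by the better of (k−i) uncut or f[k−i].
Small cases: f[2]=1, f[3]=2, f[4]=4, f[5]=6, f[6]=9, f[7]=12, f[8]=18, f[9]=27.
f[10] = 2·max(8,18) = 2·18 = 36
f[11] = 2·max(9,27) = 2·27 = 54
f[12] = 3·max(9,27) = 3·27 = 81
f[13] = 2·max(11,54) = 2·54 = 108
f[14] = 2·max(12,81) = 2·81 = 162
One optimal split: 3 + 3 + 3 + 3 + 2; product 3·3·3·3·2 = 162.

162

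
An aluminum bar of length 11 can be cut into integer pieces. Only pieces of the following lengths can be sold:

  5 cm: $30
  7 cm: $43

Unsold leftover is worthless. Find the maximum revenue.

Let best[k] be the best obtainable value from length k. For each k, try every first piece i and keep the best of price[i] + best[k−i].
best[1] = 0
best[2] = 0
best[3] = 0
best[4] = 0
best[5] = 30
best[6] = 30
best[7] = max(30+0, 43+0) = 43
best[8] = max(30+0, 43+0) = 43
best[9] = max(30+0, 43+0) = 43
best[10] = max(30+30, 43+0) = 60
best[11] = max(30+30, 43+0) = 60
One optimal cutting: pieces 5 + 5 with 1 cm of scrap → $60.

60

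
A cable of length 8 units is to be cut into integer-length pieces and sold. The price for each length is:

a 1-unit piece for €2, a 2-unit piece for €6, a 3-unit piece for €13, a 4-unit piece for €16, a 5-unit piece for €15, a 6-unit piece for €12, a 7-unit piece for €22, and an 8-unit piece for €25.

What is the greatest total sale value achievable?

Let r[k] be the best obtainable value from length k. For each k, try every first piece i and keep the best of price[i] + r[k−i].
r[1] = 2
r[2] = 6
r[3] = 13
r[4] = 16
r[5] = 19  (first piece 2, then r[3]=13)
r[6] = 26  (first piece 3, then r[3]=13)
r[7] = 29  (first piece 3, then r[4]=16)
r[8] = 32  (first piece 2, then r[6]=26)
One optimal cutting: 3 + 3 + 2 → €13 + €13 + €6 = €32.

32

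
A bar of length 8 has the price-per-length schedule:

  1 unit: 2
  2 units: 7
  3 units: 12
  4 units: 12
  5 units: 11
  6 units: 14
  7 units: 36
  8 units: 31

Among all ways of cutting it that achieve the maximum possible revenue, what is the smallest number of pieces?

2

Build r[k] bottom-up: r[k] = max over allowed piece i of (p[i] + r[k−i]).
r[1] = 2
r[2] = max(2+2, 7+0) = 7
r[3] = max(2+7, 7+2, 12+0) = 12
r[4] = max(2+12, 7+7, 12+2, 12+0) = 14
r[5] = max(2+14, 7+12, 12+7, 12+2, 11+0) = 19
r[6] = max(2+19, 7+14, 12+12, 12+7, 11+2, 14+0) = 24
r[7] = max(2+24, 7+19, 12+14, …, 14+2, 36+0) = 36
r[8] = max(2+36, 7+24, 12+19, …, 36+2, 31+0) = 38
Maximum revenue is 38.
Now minimize piece count subject to staying optimal: for each k, pieces[k] = 1 + min over i with p[i]+r[k−i]=r[k] of pieces[k−i].
pieces[5] = 2
pieces[6] = 2
pieces[7] = 1
pieces[8] = 2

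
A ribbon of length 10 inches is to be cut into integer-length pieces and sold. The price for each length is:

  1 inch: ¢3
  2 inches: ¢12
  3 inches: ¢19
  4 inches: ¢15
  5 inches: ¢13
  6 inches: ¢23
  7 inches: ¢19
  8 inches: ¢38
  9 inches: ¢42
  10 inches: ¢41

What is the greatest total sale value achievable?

62

Consider every possible first cut. v[k] is the best of p[i]+v[k−i] over all sellable i≤k.
v[1] = 3
v[2] = 12
v[3] = 19
v[4] = 24  (first piece 2, then v[2]=12)
v[5] = 31  (first piece 2, then v[3]=19)
v[6] = 38  (first piece 3, then v[3]=19)
v[7] = 43  (first piece 2, then v[5]=31)
v[8] = 50  (first piece 2, then v[6]=38)
v[9] = 57  (first piece 3, then v[6]=38)
v[10] = 62  (first piece 2, then v[8]=50)
One optimal cutting: 3 + 3 + 2 + 2 → ¢19 + ¢19 + ¢12 + ¢12 = ¢62.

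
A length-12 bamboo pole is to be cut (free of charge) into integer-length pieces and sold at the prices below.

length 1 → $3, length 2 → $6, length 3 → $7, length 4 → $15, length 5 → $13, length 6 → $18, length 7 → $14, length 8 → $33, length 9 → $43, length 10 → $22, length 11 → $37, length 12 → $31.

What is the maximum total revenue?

52

Build best[k] bottom-up: best[k] = max over allowed piece i of (p[i] + best[k−i]).
best[1] = 3
best[2] = max(3+3, 6+0) = 6
best[3] = max(3+6, 6+3, 7+0) = 9
best[4] = max(3+9, 6+6, 7+3, 15+0) = 15
best[5] = max(3+15, 6+9, 7+6, 15+3, 13+0) = 18
best[6] = max(3+18, 6+15, 7+9, 15+6, 13+3, 18+0) = 21
best[7] = max(3+21, 6+18, 7+15, …, 18+3, 14+0) = 24
best[8] = max(3+24, 6+21, 7+18, …, 14+3, 33+0) = 33
best[9] = max(3+33, 6+24, 7+21, …, 33+3, 43+0) = 43
best[10] = max(3+43, 6+33, 7+24, …, 43+3, 22+0) = 46
best[11] = max(3+46, 6+43, 7+33, …, 22+3, 37+0) = 49
best[12] = max(3+49, 6+46, 7+43, …, 37+3, 31+0) = 52
One optimal cutting: 9 + 1 + 1 + 1 → $43 + $3 + $3 + $3 = $52.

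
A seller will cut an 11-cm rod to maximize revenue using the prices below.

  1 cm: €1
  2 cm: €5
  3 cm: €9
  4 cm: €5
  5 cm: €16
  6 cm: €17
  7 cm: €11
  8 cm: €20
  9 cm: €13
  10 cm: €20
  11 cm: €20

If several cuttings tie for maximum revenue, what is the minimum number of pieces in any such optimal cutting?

3

Build r[k] bottom-up: r[k] = max over allowed piece i of (p[i] + r[k−i]).
r[1] = 1
r[2] = 5
r[3] = 9
r[4] = 10  (first piece 1, then r[3]=9)
r[5] = 16
r[6] = 18  (first piece 3, then r[3]=9)
r[7] = 21  (first piece 2, then r[5]=16)
r[8] = 25  (first piece 3, then r[5]=16)
r[9] = 27  (first piece 3, then r[6]=18)
r[10] = 32  (first piece 5, then r[5]=16)
r[11] = 34  (first piece 3, then r[8]=25)
Maximum revenue is €34.
Now minimize piece count subject to staying optimal: for each k, pieces[k] = 1 + min over i with p[i]+r[k−i]=r[k] of pieces[k−i].
pieces[8] = 2
pieces[9] = 3
pieces[10] = 2
pieces[11] = 3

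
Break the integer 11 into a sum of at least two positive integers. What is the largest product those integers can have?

Define prod[k] = max over 1≤i<k of i · max(k−i, prod[k−i]); the inner max lets the remainder stay uncut if that's better.
prod[2] = 1×max(1,0) = 1×1 = 1
prod[3] = 1×max(2,1) = 1×2 = 2
prod[4] = 2×max(2,1) = 2×2 = 4
prod[5] = 2×max(3,2) = 2×3 = 6
prod[6] = 3×max(3,2) = 3×3 = 9
prod[7] = 2×max(5,6) = 2×6 = 12
prod[8] = 2×max(6,9) = 2×9 = 18
prod[9] = 3×max(6,9) = 3×9 = 27
prod[10] = 2×max(8,18) = 2×18 = 36
prod[11] = 2×max(9,27) = 2×27 = 54
One optimal split: 3 + 3 + 3 + 2; product 3×3×3×2 = 54.

54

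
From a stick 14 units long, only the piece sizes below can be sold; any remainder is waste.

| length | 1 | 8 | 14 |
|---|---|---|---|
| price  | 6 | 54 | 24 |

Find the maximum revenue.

90

Build r[k] bottom-up: r[k] = max over allowed piece i of (p[i] + r[k−i]).
r[1] = 6
r[2] = 12  (first piece 1, then r[1]=6)
r[3] = 18  (first piece 1, then r[2]=12)
r[4] = 24  (first piece 1, then r[3]=18)
r[5] = 30  (first piece 1, then r[4]=24)
r[6] = 36  (first piece 1, then r[5]=30)
r[7] = 42  (first piece 1, then r[6]=36)
r[8] = 54
r[9] = 60  (first piece 1, then r[8]=54)
r[10] = 66  (first piece 1, then r[9]=60)
r[11] = 72  (first piece 1, then r[10]=66)
r[12] = 78  (first piece 1, then r[11]=72)
r[13] = 84  (first piece 1, then r[12]=78)
r[14] = 90  (first piece 1, then r[13]=84)
One optimal cutting: 8 + 1 + 1 + 1 + 1 + 1 + 1 → $90.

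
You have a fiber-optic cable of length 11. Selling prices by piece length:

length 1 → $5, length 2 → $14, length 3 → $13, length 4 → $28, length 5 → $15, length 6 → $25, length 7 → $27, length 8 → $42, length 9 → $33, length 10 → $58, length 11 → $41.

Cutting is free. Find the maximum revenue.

Consider every possible first cut. r[k] is the best of p[i]+r[k−i] over all sellable i≤k.
r[1] = 5
r[2] = 14
r[3] = 19  (first piece 1, then r[2]=14)
r[4] = 28  (first piece 2, then r[2]=14)
r[5] = 33  (first piece 1, then r[4]=28)
r[6] = 42  (first piece 2, then r[4]=28)
r[7] = 47  (first piece 1, then r[6]=42)
r[8] = 56  (first piece 2, then r[6]=42)
r[9] = 61  (first piece 1, then r[8]=56)
r[10] = 70  (first piece 2, then r[8]=56)
r[11] = 75  (first piece 1, then r[10]=70)
One optimal cutting: 2 + 2 + 2 + 2 + 2 + 1 → $14 + $14 + $14 + $14 + $14 + $5 = $75.

75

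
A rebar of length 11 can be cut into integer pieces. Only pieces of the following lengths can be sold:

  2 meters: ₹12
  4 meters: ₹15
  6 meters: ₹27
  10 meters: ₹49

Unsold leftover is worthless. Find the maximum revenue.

Consider every possible first cut. f[k] is the best of p[i]+f[k−i] over all sellable i≤k.
f[1] = 0
f[2] = 12
f[3] = 12
f[4] = max(12+12, 15+0) = 24
f[5] = max(12+12, 15+0) = 24
f[6] = max(12+24, 15+12, 27+0) = 36
f[7] = max(12+24, 15+12, 27+0) = 36
f[8] = max(12+36, 15+24, 27+12) = 48
f[9] = max(12+36, 15+24, 27+12) = 48
f[10] = max(12+48, 15+36, 27+24, 49+0) = 60
f[11] = max(12+48, 15+36, 27+24, 49+0) = 60
One optimal cutting: pieces 2 + 2 + 2 + 2 + 2 with 1 meter of scrap → ₹60.

60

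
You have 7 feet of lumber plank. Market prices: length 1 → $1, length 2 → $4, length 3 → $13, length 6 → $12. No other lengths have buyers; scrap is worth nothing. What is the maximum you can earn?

Build f[k] bottom-up: f[k] = max over allowed piece i of (p[i] + f[k−i]).
f[1] = 1
f[2] = max(1+1, 4+0) = 4
f[3] = max(1+4, 4+1, 13+0) = 13
f[4] = max(1+13, 4+4, 13+1) = 14
f[5] = max(1+14, 4+13, 13+4) = 17
f[6] = max(1+17, 4+14, 13+13, 12+0) = 26
f[7] = max(1+26, 4+17, 13+14, 12+1) = 27
One optimal cutting: 3 + 3 + 1 → $27.

27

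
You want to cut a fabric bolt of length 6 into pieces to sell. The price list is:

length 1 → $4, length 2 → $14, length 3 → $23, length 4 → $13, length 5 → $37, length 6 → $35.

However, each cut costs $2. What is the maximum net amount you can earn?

Consider every possible first cut. net[k] is the best of p[i]+net[k−i] over all sellable i≤k, charging 2 whenever i<k.
net[1] = 4
net[2] = max(4+4-2, 14+0) = 14
net[3] = max(4+14-2, 14+4-2, 23+0) = 23
net[4] = max(4+23-2, 14+14-2, 23+4-2, 13+0) = 26
net[5] = max(4+26-2, 14+23-2, 23+14-2, 13+4-2, 37+0) = 37
net[6] = max(4+37-2, 14+26-2, 23+23-2, 13+14-2, 37+4-2, 35+0) = 44
One optimal plan: pieces 3 + 3 (1 cut) → $46 − $2 = $44.

44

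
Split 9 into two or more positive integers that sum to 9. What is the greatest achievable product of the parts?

27

Define m[k] = max over 1≤i<k of i · max(k−i, m[k−i]); the inner max lets the remainder stay uncut if that's better.
Small cases: m[2]=1, m[3]=2, m[4]=4.
m[5] = 2·max(3,2) = 2·3 = 6
m[6] = 3·max(3,2) = 3·3 = 9
m[7] = 2·max(5,6) = 2·6 = 12
m[8] = 2·max(6,9) = 2·9 = 18
m[9] = 3·max(6,9) = 3·9 = 27
One optimal split: 3 + 3 + 3; product 3·3·3 = 27.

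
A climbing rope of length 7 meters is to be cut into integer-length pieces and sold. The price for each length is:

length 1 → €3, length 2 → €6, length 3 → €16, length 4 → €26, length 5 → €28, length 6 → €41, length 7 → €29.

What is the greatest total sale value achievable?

44

Let R[k] be the best obtainable value from length k. For each k, try every first piece i and keep the best of price[i] + R[k−i].
R[1] = 3
R[2] = 6  (first piece 1, then R[1]=3)
R[3] = 16
R[4] = 26
R[5] = 29  (first piece 1, then R[4]=26)
R[6] = 41
R[7] = 44  (first piece 1, then R[6]=41)
One optimal cutting: 6 + 1 → €41 + €3 = €44.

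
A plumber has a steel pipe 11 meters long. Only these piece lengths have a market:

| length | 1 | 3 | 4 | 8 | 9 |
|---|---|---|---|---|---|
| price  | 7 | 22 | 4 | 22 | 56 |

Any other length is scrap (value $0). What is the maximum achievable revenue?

80

Let f[k] be the best obtainable value from length k. For each k, try every first piece i and keep the best of price[i] + f[k−i].
f[1] = 7
f[2] = 14  (first piece 1, then f[1]=7)
f[3] = max(7+14, 22+0) = 22
f[4] = max(7+22, 22+7, 4+0) = 29
f[5] = max(7+29, 22+14, 4+7) = 36
f[6] = max(7+36, 22+22, 4+14) = 44
f[7] = max(7+44, 22+29, 4+22) = 51
f[8] = max(7+51, 22+36, 4+29, 22+0) = 58
f[9] = max(7+58, 22+44, 4+36, 22+7, 56+0) = 66
f[10] = max(7+66, 22+51, 4+44, 22+14, 56+7) = 73
f[11] = max(7+73, 22+58, 4+51, 22+22, 56+14) = 80
One optimal cutting: 3 + 3 + 3 + 1 + 1 → $80.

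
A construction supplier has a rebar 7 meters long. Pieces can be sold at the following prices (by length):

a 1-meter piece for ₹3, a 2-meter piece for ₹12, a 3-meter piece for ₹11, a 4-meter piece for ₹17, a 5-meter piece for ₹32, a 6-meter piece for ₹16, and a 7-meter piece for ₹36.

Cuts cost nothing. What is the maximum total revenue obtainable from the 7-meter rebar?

Let best[k] be the best obtainable value from length k. For each k, try every first piece i and keep the best of price[i] + best[k−i].
best[1] = 3
best[2] = 12
best[3] = 15  (first piece 1, then best[2]=12)
best[4] = 24  (first piece 2, then best[2]=12)
best[5] = 32
best[6] = 36  (first piece 2, then best[4]=24)
best[7] = 44  (first piece 2, then best[5]=32)
One optimal cutting: 5 + 2 → ₹32 + ₹12 = ₹44.

44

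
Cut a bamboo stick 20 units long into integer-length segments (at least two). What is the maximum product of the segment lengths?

Let g[k] be the best product for length k (with at least one cut). For each first piece i, the rest contributes max(k−i, g[k−i]).
Small cases: g[2]=1, g[3]=2, g[4]=4, g[5]=6, g[6]=9, g[7]=12, g[8]=18, g[9]=27, g[10]=36, g[11]=54, g[12]=81, g[13]=108.
g[14] = 2·max(12,81) = 2·81 = 162
g[15] = 3·max(12,81) = 3·81 = 243
g[16] = 2·max(14,162) = 2·162 = 324
g[17] = 2·max(15,243) = 2·243 = 486
g[18] = 3·max(15,243) = 3·243 = 729
g[19] = 2·max(17,486) = 2·486 = 972
g[20] = 2·max(18,729) = 2·729 = 1458
One optimal split: 3 + 3 + 3 + 3 + 3 + 3 + 2; product 3·3·3·3·3·3·2 = 1458.

1458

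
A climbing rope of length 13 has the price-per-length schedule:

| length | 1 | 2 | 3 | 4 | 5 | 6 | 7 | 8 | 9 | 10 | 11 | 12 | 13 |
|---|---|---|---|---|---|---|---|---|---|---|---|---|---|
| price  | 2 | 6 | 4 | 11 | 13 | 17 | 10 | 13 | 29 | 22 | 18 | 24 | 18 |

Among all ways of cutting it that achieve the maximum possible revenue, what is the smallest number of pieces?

3

Let r[k] be the best obtainable value from length k. For each k, try every first piece i and keep the best of price[i] + r[k−i].
r[1] = 2
r[2] = 6
r[3] = 8  (first piece 1, then r[2]=6)
r[4] = 12  (first piece 2, then r[2]=6)
r[5] = 14  (first piece 1, then r[4]=12)
r[6] = 18  (first piece 2, then r[4]=12)
r[7] = 20  (first piece 1, then r[6]=18)
r[8] = 24  (first piece 2, then r[6]=18)
r[9] = 29
r[10] = 31  (first piece 1, then r[9]=29)
r[11] = 35  (first piece 2, then r[9]=29)
r[12] = 37  (first piece 1, then r[11]=35)
r[13] = 41  (first piece 2, then r[11]=35)
Maximum revenue is €41.
Now minimize piece count subject to staying optimal: for each k, pieces[k] = 1 + min over i with p[i]+r[k−i]=r[k] of pieces[k−i].
pieces[10] = 2
pieces[11] = 2
pieces[12] = 3
pieces[13] = 3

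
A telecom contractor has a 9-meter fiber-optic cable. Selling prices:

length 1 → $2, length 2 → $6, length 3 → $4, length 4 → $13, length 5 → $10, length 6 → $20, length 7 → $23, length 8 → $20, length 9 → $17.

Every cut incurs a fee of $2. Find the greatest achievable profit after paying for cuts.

Build v[k] bottom-up: v[k] = max over allowed piece i of (p[i] + v[k−i]) − 2 per cut.
v[1] = 2
v[2] = max(2+2-2, 6+0) = 6
v[3] = max(2+6-2, 6+2-2, 4+0) = 6
v[4] = max(2+6-2, 6+6-2, 4+2-2, 13+0) = 13
v[5] = max(2+13-2, 6+6-2, 4+6-2, 13+2-2, 10+0) = 13
v[6] = max(2+13-2, 6+13-2, 4+6-2, 13+6-2, 10+2-2, 20+0) = 20
v[7] = max(2+20-2, 6+13-2, 4+13-2, …, 20+2-2, 23+0) = 23
v[8] = max(2+23-2, 6+20-2, 4+13-2, …, 23+2-2, 20+0) = 24
v[9] = max(2+24-2, 6+23-2, 4+20-2, …, 20+2-2, 17+0) = 27
One optimal plan: pieces 7 + 2 (1 cut) → $29 − $2 = $27.

27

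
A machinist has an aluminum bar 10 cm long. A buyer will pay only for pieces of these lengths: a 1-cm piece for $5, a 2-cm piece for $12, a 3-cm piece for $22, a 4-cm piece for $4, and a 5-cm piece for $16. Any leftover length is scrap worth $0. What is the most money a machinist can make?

71

Let best[k] be the best obtainable value from length k. For each k, try every first piece i and keep the best of price[i] + best[k−i].
best[1] = 5
best[2] = max(5+5, 12+0) = 12
best[3] = max(5+12, 12+5, 22+0) = 22
best[4] = max(5+22, 12+12, 22+5, 4+0) = 27
best[5] = max(5+27, 12+22, 22+12, 4+5, 16+0) = 34
best[6] = max(5+34, 12+27, 22+22, 4+12, 16+5) = 44
best[7] = max(5+44, 12+34, 22+27, 4+22, 16+12) = 49
best[8] = max(5+49, 12+44, 22+34, 4+27, 16+22) = 56
best[9] = max(5+56, 12+49, 22+44, 4+34, 16+27) = 66
best[10] = max(5+66, 12+56, 22+49, 4+44, 16+34) = 71
One optimal cutting: 3 + 3 + 3 + 1 → $71.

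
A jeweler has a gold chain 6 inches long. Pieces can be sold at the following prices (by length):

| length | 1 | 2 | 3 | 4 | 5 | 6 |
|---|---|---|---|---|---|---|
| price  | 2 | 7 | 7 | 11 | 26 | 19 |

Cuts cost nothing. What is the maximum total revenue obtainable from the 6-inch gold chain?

28

Build best[k] bottom-up: best[k] = max over allowed piece i of (p[i] + best[k−i]).
best[1] = 2
best[2] = max(2+2, 7+0) = 7
best[3] = max(2+7, 7+2, 7+0) = 9
best[4] = max(2+9, 7+7, 7+2, 11+0) = 14
best[5] = max(2+14, 7+9, 7+7, 11+2, 26+0) = 26
best[6] = max(2+26, 7+14, 7+9, 11+7, 26+2, 19+0) = 28
One optimal cutting: 5 + 1 → $26 + $2 = $28.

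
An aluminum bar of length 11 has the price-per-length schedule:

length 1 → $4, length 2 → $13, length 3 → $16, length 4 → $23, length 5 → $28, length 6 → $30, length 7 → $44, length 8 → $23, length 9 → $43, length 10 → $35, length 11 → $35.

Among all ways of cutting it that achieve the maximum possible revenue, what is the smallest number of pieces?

3

Build r[k] bottom-up: r[k] = max over allowed piece i of (p[i] + r[k−i]).
r[1] = 4
r[2] = 13
r[3] = 17  (first piece 1, then r[2]=13)
r[4] = 26  (first piece 2, then r[2]=13)
r[5] = 30  (first piece 1, then r[4]=26)
r[6] = 39  (first piece 2, then r[4]=26)
r[7] = 44
r[8] = 52  (first piece 2, then r[6]=39)
r[9] = 57  (first piece 2, then r[7]=44)
r[10] = 65  (first piece 2, then r[8]=52)
r[11] = 70  (first piece 2, then r[9]=57)
Maximum revenue is $70.
Now minimize piece count subject to staying optimal: for each k, pieces[k] = 1 + min over i with p[i]+r[k−i]=r[k] of pieces[k−i].
pieces[8] = 4
pieces[9] = 2
pieces[10] = 5
pieces[11] = 3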